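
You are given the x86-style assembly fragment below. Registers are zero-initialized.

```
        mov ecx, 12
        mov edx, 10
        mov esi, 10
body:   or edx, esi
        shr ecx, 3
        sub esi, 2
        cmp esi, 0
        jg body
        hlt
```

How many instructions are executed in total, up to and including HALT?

29

mov ecx, 12 → ecx=12
mov edx, 10 → edx=10
mov esi, 10 → esi=10
or edx, esi → edx=10|10=10
shr ecx, 3 → ecx=12>>3=1
sub esi, 2 → esi=10-2=8
cmp esi, 0  (cmp 8,0)
jg body: taken
or edx, esi → edx=10|8=10
shr ecx, 3 → ecx=1>>3=0
sub esi, 2 → esi=8-2=6
cmp esi, 0  (cmp 6,0)
jg body: taken
or edx, esi → edx=10|6=14
shr ecx, 3 → ecx=0>>3=0
sub esi, 2 → esi=6-2=4
cmp esi, 0  (cmp 4,0)
jg body: taken
or edx, esi → edx=14|4=14
shr ecx, 3 → ecx=0>>3=0
sub esi, 2 → esi=4-2=2
cmp esi, 0  (cmp 2,0)
jg body: taken
or edx, esi → edx=14|2=14
shr ecx, 3 → ecx=0>>3=0
sub esi, 2 → esi=2-2=0
cmp esi, 0  (cmp 0,0)
jg body: not taken
halt.
Total executed instructions: 29.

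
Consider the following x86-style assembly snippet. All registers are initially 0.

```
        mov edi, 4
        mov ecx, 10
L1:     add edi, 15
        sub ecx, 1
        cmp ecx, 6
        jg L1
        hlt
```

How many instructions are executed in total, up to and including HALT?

19

mov edi, 4 → edi=4
mov ecx, 10 → ecx=10
add edi, 15 → edi=4+15=19
sub ecx, 1 → ecx=10-1=9
cmp ecx, 6  (cmp 9,6)
jg L1: taken
add edi, 15 → edi=19+15=34
sub ecx, 1 → ecx=9-1=8
cmp ecx, 6  (cmp 8,6)
jg L1: taken
add edi, 15 → edi=34+15=49
sub ecx, 1 → ecx=8-1=7
cmp ecx, 6  (cmp 7,6)
jg L1: taken
add edi, 15 → edi=49+15=64
sub ecx, 1 → ecx=7-1=6
cmp ecx, 6  (cmp 6,6)
jg L1: not taken
halt.
Total executed instructions: 19.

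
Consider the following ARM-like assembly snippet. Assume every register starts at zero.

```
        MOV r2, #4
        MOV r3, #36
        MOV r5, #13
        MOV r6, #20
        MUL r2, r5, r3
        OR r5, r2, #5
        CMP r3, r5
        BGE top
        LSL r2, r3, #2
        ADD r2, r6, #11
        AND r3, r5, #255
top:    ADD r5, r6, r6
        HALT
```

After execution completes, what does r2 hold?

after MOV r2, #4: r2=4
after MOV r3, #36: r3=36
after MOV r5, #13: r5=13
after MOV r6, #20: r6=20
after MUL r2, r5, r3: r2=13*36=468
after OR r5, r2, #5: r5=468|5=469
CMP r3, r5  (cmp 36,469)
BGE top: not taken
after LSL r2, r3, #2: r2=36<<2=144
after ADD r2, r6, #11: r2=20+11=31
after AND r3, r5, #255: r3=469&255=213
after ADD r5, r6, r6: r5=20+20=40
halt.

31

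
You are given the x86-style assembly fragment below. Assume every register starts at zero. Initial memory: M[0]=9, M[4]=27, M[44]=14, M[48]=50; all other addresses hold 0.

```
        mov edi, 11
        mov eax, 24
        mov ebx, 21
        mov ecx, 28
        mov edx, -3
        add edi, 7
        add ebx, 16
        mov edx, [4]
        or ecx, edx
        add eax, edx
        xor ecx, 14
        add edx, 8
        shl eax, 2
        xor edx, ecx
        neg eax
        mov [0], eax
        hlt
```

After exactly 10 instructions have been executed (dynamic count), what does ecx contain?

after mov edi, 11: edi=11
after mov eax, 24: eax=24
after mov ebx, 21: ebx=21
after mov ecx, 28: ecx=28
after mov edx, -3: edx=-3
after add edi, 7: edi=11+7=18
after add ebx, 16: ebx=21+16=37
after mov edx, [4]: edx=M[4]=27
after or ecx, edx: ecx=28|27=31
after add eax, edx: eax=24+27=51
After step 10: ecx = 31.

31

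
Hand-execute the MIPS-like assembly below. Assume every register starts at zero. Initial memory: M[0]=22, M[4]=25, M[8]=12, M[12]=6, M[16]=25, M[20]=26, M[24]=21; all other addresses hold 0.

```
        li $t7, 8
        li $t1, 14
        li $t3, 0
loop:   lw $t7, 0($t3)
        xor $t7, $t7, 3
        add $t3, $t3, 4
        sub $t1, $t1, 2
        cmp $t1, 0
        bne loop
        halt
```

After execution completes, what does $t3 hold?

28

$t7=8
$t1=14
$t3=0
$t7=M[0]=22
$t7=22^3=21
$t3=0+4=4
$t1=14-2=12
cmp $t1, 0  (cmp 12,0)
bne loop: taken
$t7=M[4]=25
$t7=25^3=26
$t3=4+4=8
$t1=12-2=10
cmp $t1, 0  (cmp 10,0)
bne loop: taken
$t7=M[8]=12
$t7=12^3=15
$t3=8+4=12
$t1=10-2=8
cmp $t1, 0  (cmp 8,0)
bne loop: taken
$t7=M[12]=6
$t7=6^3=5
$t3=12+4=16
$t1=8-2=6
cmp $t1, 0  (cmp 6,0)
bne loop: taken
$t7=M[16]=25
$t7=25^3=26
$t3=16+4=20
$t1=6-2=4
cmp $t1, 0  (cmp 4,0)
bne loop: taken
$t7=M[20]=26
$t7=26^3=25
$t3=20+4=24
$t1=4-2=2
cmp $t1, 0  (cmp 2,0)
bne loop: taken
$t7=M[24]=21
$t7=21^3=22
$t3=24+4=28
$t1=2-2=0
cmp $t1, 0  (cmp 0,0)
bne loop: not taken
halt.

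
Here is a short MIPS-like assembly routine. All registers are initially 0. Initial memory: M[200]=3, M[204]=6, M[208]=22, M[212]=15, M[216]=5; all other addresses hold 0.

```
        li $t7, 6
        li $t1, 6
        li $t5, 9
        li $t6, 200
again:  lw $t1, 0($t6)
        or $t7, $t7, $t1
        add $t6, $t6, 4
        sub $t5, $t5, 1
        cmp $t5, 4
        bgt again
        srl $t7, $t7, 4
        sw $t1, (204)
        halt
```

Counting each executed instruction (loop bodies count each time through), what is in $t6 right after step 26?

$t7=6
$t1=6
$t5=9
$t6=200
$t1=M[200]=3
$t7=6|3=7
$t6=200+4=204
$t5=9-1=8
cmp $t5, 4  (cmp 8,4)
bgt again: taken
$t1=M[204]=6
$t7=7|6=7
$t6=204+4=208
$t5=8-1=7
cmp $t5, 4  (cmp 7,4)
bgt again: taken
$t1=M[208]=22
$t7=7|22=23
$t6=208+4=212
$t5=7-1=6
cmp $t5, 4  (cmp 6,4)
bgt again: taken
$t1=M[212]=15
$t7=23|15=31
$t6=212+4=216
$t5=6-1=5
After step 26: $t6 = 216.

216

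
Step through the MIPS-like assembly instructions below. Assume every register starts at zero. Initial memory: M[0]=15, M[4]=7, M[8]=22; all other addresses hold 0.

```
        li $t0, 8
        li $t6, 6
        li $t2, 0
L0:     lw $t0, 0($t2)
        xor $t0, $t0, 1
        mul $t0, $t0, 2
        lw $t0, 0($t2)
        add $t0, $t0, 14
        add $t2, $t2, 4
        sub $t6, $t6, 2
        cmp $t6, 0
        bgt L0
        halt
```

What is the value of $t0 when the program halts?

36

$t0=8
$t6=6
$t2=0
$t0=M[0]=15
$t0=15^1=14
$t0=14*2=28
$t0=M[0]=15
$t0=15+14=29
$t2=0+4=4
$t6=6-2=4
cmp $t6, 0  (cmp 4,0)
bgt L0: taken
$t0=M[4]=7
$t0=7^1=6
$t0=6*2=12
$t0=M[4]=7
$t0=7+14=21
$t2=4+4=8
$t6=4-2=2
cmp $t6, 0  (cmp 2,0)
bgt L0: taken
$t0=M[8]=22
$t0=22^1=23
$t0=23*2=46
$t0=M[8]=22
$t0=22+14=36
$t2=8+4=12
$t6=2-2=0
cmp $t6, 0  (cmp 0,0)
bgt L0: not taken
halt.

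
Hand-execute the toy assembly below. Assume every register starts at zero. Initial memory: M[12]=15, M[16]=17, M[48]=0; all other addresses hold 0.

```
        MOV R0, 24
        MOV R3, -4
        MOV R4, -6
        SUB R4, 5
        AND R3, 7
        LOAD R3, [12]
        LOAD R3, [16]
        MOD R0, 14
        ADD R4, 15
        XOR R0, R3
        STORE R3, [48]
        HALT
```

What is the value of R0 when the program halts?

MOV R0, 24 → R0=24
MOV R3, -4 → R3=-4
MOV R4, -6 → R4=-6
SUB R4, 5 → R4=(-6)-5=-11
AND R3, 7 → R3=(-4)&7=4
LOAD R3, [12] → R3=M[12]=15
LOAD R3, [16] → R3=M[16]=17
MOD R0, 14 → R0=24%14=10
ADD R4, 15 → R4=(-11)+15=4
XOR R0, R3 → R0=10^17=27
STORE R3, [48] → M[48]=17
halt.

27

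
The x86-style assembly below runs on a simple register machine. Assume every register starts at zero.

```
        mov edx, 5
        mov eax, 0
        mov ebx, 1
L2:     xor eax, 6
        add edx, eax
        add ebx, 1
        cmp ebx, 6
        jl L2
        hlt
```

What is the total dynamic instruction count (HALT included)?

29

edx=5
eax=0
ebx=1
eax=0^6=6
edx=5+6=11
ebx=1+1=2
cmp ebx, 6  (cmp 2,6)
jl L2: taken
eax=6^6=0
edx=11+0=11
ebx=2+1=3
cmp ebx, 6  (cmp 3,6)
jl L2: taken
eax=0^6=6
edx=11+6=17
ebx=3+1=4
cmp ebx, 6  (cmp 4,6)
jl L2: taken
eax=6^6=0
edx=17+0=17
ebx=4+1=5
cmp ebx, 6  (cmp 5,6)
jl L2: taken
eax=0^6=6
edx=17+6=23
ebx=5+1=6
cmp ebx, 6  (cmp 6,6)
jl L2: not taken
halt.
Total executed instructions: 29.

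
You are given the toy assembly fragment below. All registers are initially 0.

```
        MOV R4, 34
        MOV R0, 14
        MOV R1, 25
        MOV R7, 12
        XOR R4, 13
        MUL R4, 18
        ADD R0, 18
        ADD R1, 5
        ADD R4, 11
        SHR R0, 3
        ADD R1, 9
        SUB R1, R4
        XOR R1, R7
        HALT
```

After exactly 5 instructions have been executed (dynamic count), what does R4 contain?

47

MOV R4, 34 → R4=34
MOV R0, 14 → R0=14
MOV R1, 25 → R1=25
MOV R7, 12 → R7=12
XOR R4, 13 → R4=34^13=47
After step 5: R4 = 47.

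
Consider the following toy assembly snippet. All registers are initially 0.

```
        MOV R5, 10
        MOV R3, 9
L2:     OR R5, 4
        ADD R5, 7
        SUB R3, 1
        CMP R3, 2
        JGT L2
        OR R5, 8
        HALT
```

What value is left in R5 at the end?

75

MOV R5, 10 → R5=10
MOV R3, 9 → R3=9
OR R5, 4 → R5=10|4=14
ADD R5, 7 → R5=14+7=21
SUB R3, 1 → R3=9-1=8
CMP R3, 2  (cmp 8,2)
JGT L2: taken
OR R5, 4 → R5=21|4=21
ADD R5, 7 → R5=21+7=28
SUB R3, 1 → R3=8-1=7
CMP R3, 2  (cmp 7,2)
JGT L2: taken
OR R5, 4 → R5=28|4=28
ADD R5, 7 → R5=28+7=35
SUB R3, 1 → R3=7-1=6
CMP R3, 2  (cmp 6,2)
JGT L2: taken
OR R5, 4 → R5=35|4=39
ADD R5, 7 → R5=39+7=46
SUB R3, 1 → R3=6-1=5
CMP R3, 2  (cmp 5,2)
JGT L2: taken
OR R5, 4 → R5=46|4=46
ADD R5, 7 → R5=46+7=53
SUB R3, 1 → R3=5-1=4
CMP R3, 2  (cmp 4,2)
JGT L2: taken
OR R5, 4 → R5=53|4=53
ADD R5, 7 → R5=53+7=60
SUB R3, 1 → R3=4-1=3
CMP R3, 2  (cmp 3,2)
JGT L2: taken
OR R5, 4 → R5=60|4=60
ADD R5, 7 → R5=60+7=67
SUB R3, 1 → R3=3-1=2
CMP R3, 2  (cmp 2,2)
JGT L2: not taken
OR R5, 8 → R5=67|8=75
halt.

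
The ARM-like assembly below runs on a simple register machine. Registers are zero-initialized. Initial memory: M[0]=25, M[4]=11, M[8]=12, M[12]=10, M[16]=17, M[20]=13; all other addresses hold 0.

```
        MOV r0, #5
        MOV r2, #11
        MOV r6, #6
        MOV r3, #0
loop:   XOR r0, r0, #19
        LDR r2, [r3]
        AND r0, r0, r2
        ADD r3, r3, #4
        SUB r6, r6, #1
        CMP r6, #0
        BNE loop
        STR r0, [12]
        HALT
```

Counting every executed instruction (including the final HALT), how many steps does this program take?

48

r0=5
r2=11
r6=6
r3=0
r0=5^19=22
r2=M[0]=25
r0=22&25=16
r3=0+4=4
r6=6-1=5
CMP r6, #0  (cmp 5,0)
BNE loop: taken
r0=16^19=3
r2=M[4]=11
r0=3&11=3
r3=4+4=8
r6=5-1=4
CMP r6, #0  (cmp 4,0)
BNE loop: taken
r0=3^19=16
r2=M[8]=12
r0=16&12=0
r3=8+4=12
r6=4-1=3
CMP r6, #0  (cmp 3,0)
BNE loop: taken
r0=0^19=19
r2=M[12]=10
r0=19&10=2
r3=12+4=16
r6=3-1=2
CMP r6, #0  (cmp 2,0)
BNE loop: taken
r0=2^19=17
r2=M[16]=17
r0=17&17=17
r3=16+4=20
r6=2-1=1
CMP r6, #0  (cmp 1,0)
BNE loop: taken
r0=17^19=2
r2=M[20]=13
r0=2&13=0
r3=20+4=24
r6=1-1=0
CMP r6, #0  (cmp 0,0)
BNE loop: not taken
STR r0, [12] → M[12]=0
halt.
Total executed instructions: 48.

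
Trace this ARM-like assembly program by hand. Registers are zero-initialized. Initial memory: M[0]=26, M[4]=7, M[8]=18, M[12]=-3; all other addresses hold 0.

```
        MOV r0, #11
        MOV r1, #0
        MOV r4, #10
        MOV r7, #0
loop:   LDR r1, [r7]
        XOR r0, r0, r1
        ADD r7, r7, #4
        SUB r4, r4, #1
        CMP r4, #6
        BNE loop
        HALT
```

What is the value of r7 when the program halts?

16

after MOV r0, #11: r0=11
after MOV r1, #0: r1=0
after MOV r4, #10: r4=10
after MOV r7, #0: r7=0
after LDR r1, [r7]: r1=M[0]=26
after XOR r0, r0, r1: r0=11^26=17
after ADD r7, r7, #4: r7=0+4=4
after SUB r4, r4, #1: r4=10-1=9
CMP r4, #6  (cmp 9,6)
BNE loop: taken
after LDR r1, [r7]: r1=M[4]=7
after XOR r0, r0, r1: r0=17^7=22
after ADD r7, r7, #4: r7=4+4=8
after SUB r4, r4, #1: r4=9-1=8
CMP r4, #6  (cmp 8,6)
BNE loop: taken
after LDR r1, [r7]: r1=M[8]=18
after XOR r0, r0, r1: r0=22^18=4
after ADD r7, r7, #4: r7=8+4=12
after SUB r4, r4, #1: r4=8-1=7
CMP r4, #6  (cmp 7,6)
BNE loop: taken
after LDR r1, [r7]: r1=M[12]=-3
after XOR r0, r0, r1: r0=4^(-3)=-7
after ADD r7, r7, #4: r7=12+4=16
after SUB r4, r4, #1: r4=7-1=6
CMP r4, #6  (cmp 6,6)
BNE loop: not taken
halt.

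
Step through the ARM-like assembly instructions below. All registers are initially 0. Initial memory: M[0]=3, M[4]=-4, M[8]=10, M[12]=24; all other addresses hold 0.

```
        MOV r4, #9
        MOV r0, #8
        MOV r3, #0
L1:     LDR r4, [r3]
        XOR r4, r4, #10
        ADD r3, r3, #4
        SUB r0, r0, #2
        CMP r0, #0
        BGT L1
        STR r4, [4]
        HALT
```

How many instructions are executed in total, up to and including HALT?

r4=9
r0=8
r3=0
r4=M[0]=3
r4=3^10=9
r3=0+4=4
r0=8-2=6
CMP r0, #0  (cmp 6,0)
BGT L1: taken
r4=M[4]=-4
r4=(-4)^10=-10
r3=4+4=8
r0=6-2=4
CMP r0, #0  (cmp 4,0)
BGT L1: taken
r4=M[8]=10
r4=10^10=0
r3=8+4=12
r0=4-2=2
CMP r0, #0  (cmp 2,0)
BGT L1: taken
r4=M[12]=24
r4=24^10=18
r3=12+4=16
r0=2-2=0
CMP r0, #0  (cmp 0,0)
BGT L1: not taken
STR r4, [4] → M[4]=18
halt.
Total executed instructions: 29.

29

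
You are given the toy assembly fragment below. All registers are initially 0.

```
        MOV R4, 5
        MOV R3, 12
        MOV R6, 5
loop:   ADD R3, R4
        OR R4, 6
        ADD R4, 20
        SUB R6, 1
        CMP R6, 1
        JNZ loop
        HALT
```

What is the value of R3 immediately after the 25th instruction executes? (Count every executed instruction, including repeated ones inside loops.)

170

R4=5
R3=12
R6=5
R3=12+5=17
R4=5|6=7
R4=7+20=27
R6=5-1=4
CMP R6, 1  (cmp 4,1)
JNZ loop: taken
R3=17+27=44
R4=27|6=31
R4=31+20=51
R6=4-1=3
CMP R6, 1  (cmp 3,1)
JNZ loop: taken
R3=44+51=95
R4=51|6=55
R4=55+20=75
R6=3-1=2
CMP R6, 1  (cmp 2,1)
JNZ loop: taken
R3=95+75=170
R4=75|6=79
R4=79+20=99
R6=2-1=1
After step 25: R3 = 170.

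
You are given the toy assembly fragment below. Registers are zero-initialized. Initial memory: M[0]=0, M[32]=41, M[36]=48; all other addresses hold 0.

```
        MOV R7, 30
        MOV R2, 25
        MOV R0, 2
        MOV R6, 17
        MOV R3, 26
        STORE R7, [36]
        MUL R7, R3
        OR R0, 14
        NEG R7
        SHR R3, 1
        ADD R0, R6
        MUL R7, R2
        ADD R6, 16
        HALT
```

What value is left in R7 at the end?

-19500

R7=30
R2=25
R0=2
R6=17
R3=26
STORE R7, [36] → M[36]=30
R7=30*26=780
R0=2|14=14
R7=-(780)=-780
R3=26>>1=13
R0=14+17=31
R7=(-780)*25=-19500
R6=17+16=33
halt.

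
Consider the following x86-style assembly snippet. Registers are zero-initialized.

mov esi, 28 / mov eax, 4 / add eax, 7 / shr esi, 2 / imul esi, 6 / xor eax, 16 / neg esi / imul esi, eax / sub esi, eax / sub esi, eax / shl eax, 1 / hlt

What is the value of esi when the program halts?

-1188

esi=28
eax=4
eax=4+7=11
esi=28>>2=7
esi=7*6=42
eax=11^16=27
esi=-(42)=-42
esi=(-42)*27=-1134
esi=(-1134)-27=-1161
esi=(-1161)-27=-1188
eax=27<<1=54
halt.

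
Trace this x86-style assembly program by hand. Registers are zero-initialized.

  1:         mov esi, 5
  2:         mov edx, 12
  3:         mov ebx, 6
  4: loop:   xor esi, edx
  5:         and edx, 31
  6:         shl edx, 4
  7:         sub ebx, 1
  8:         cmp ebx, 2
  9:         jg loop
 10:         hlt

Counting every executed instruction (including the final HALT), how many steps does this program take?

mov esi, 5 → esi=5
mov edx, 12 → edx=12
mov ebx, 6 → ebx=6
xor esi, edx → esi=5^12=9
and edx, 31 → edx=12&31=12
shl edx, 4 → edx=12<<4=192
sub ebx, 1 → ebx=6-1=5
cmp ebx, 2  (cmp 5,2)
jg loop: taken
xor esi, edx → esi=9^192=201
and edx, 31 → edx=192&31=0
shl edx, 4 → edx=0<<4=0
sub ebx, 1 → ebx=5-1=4
cmp ebx, 2  (cmp 4,2)
jg loop: taken
xor esi, edx → esi=201^0=201
and edx, 31 → edx=0&31=0
shl edx, 4 → edx=0<<4=0
sub ebx, 1 → ebx=4-1=3
cmp ebx, 2  (cmp 3,2)
jg loop: taken
xor esi, edx → esi=201^0=201
and edx, 31 → edx=0&31=0
shl edx, 4 → edx=0<<4=0
sub ebx, 1 → ebx=3-1=2
cmp ebx, 2  (cmp 2,2)
jg loop: not taken
halt.
Total executed instructions: 28.

28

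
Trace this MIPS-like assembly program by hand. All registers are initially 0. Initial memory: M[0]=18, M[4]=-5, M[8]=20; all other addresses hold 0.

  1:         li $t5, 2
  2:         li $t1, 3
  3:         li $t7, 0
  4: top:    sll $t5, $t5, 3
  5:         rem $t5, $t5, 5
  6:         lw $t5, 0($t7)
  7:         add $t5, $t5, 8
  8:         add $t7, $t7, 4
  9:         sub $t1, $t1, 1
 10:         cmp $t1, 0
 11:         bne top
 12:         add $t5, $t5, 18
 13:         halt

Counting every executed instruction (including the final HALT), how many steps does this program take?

29

li $t5, 2 → $t5=2
li $t1, 3 → $t1=3
li $t7, 0 → $t7=0
sll $t5, $t5, 3 → $t5=2<<3=16
rem $t5, $t5, 5 → $t5=16%5=1
lw $t5, 0($t7) → $t5=M[0]=18
add $t5, $t5, 8 → $t5=18+8=26
add $t7, $t7, 4 → $t7=0+4=4
sub $t1, $t1, 1 → $t1=3-1=2
cmp $t1, 0  (cmp 2,0)
bne top: taken
sll $t5, $t5, 3 → $t5=26<<3=208
rem $t5, $t5, 5 → $t5=208%5=3
lw $t5, 0($t7) → $t5=M[4]=-5
add $t5, $t5, 8 → $t5=(-5)+8=3
add $t7, $t7, 4 → $t7=4+4=8
sub $t1, $t1, 1 → $t1=2-1=1
cmp $t1, 0  (cmp 1,0)
bne top: taken
sll $t5, $t5, 3 → $t5=3<<3=24
rem $t5, $t5, 5 → $t5=24%5=4
lw $t5, 0($t7) → $t5=M[8]=20
add $t5, $t5, 8 → $t5=20+8=28
add $t7, $t7, 4 → $t7=8+4=12
sub $t1, $t1, 1 → $t1=1-1=0
cmp $t1, 0  (cmp 0,0)
bne top: not taken
add $t5, $t5, 18 → $t5=28+18=46
halt.
Total executed instructions: 29.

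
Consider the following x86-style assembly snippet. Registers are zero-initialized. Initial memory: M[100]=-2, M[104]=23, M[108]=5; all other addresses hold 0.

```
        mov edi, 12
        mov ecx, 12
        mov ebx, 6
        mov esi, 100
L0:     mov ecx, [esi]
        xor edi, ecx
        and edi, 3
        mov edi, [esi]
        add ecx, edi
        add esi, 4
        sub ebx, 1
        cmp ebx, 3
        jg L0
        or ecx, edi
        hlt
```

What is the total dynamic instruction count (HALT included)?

mov edi, 12 → edi=12
mov ecx, 12 → ecx=12
mov ebx, 6 → ebx=6
mov esi, 100 → esi=100
mov ecx, [esi] → ecx=M[100]=-2
xor edi, ecx → edi=12^(-2)=-14
and edi, 3 → edi=(-14)&3=2
mov edi, [esi] → edi=M[100]=-2
add ecx, edi → ecx=(-2)+(-2)=-4
add esi, 4 → esi=100+4=104
sub ebx, 1 → ebx=6-1=5
cmp ebx, 3  (cmp 5,3)
jg L0: taken
mov ecx, [esi] → ecx=M[104]=23
xor edi, ecx → edi=(-2)^23=-23
and edi, 3 → edi=(-23)&3=1
mov edi, [esi] → edi=M[104]=23
add ecx, edi → ecx=23+23=46
add esi, 4 → esi=104+4=108
sub ebx, 1 → ebx=5-1=4
cmp ebx, 3  (cmp 4,3)
jg L0: taken
mov ecx, [esi] → ecx=M[108]=5
xor edi, ecx → edi=23^5=18
and edi, 3 → edi=18&3=2
mov edi, [esi] → edi=M[108]=5
add ecx, edi → ecx=5+5=10
add esi, 4 → esi=108+4=112
sub ebx, 1 → ebx=4-1=3
cmp ebx, 3  (cmp 3,3)
jg L0: not taken
or ecx, edi → ecx=10|5=15
halt.
Total executed instructions: 33.

33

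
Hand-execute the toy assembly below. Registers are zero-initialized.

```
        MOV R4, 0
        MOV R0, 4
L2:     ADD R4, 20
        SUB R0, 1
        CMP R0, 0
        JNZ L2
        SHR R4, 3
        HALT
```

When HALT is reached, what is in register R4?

R4=0
R0=4
R4=0+20=20
R0=4-1=3
CMP R0, 0  (cmp 3,0)
JNZ L2: taken
R4=20+20=40
R0=3-1=2
CMP R0, 0  (cmp 2,0)
JNZ L2: taken
R4=40+20=60
R0=2-1=1
CMP R0, 0  (cmp 1,0)
JNZ L2: taken
R4=60+20=80
R0=1-1=0
CMP R0, 0  (cmp 0,0)
JNZ L2: not taken
R4=80>>3=10
halt.

10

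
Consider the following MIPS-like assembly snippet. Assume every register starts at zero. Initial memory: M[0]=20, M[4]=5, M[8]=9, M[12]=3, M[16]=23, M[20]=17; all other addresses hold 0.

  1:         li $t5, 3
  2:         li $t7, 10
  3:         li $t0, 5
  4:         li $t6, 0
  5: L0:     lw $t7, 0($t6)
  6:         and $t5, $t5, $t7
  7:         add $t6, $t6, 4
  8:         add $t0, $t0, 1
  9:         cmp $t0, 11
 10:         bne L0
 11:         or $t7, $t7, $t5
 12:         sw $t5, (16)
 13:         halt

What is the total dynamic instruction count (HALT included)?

$t5=3
$t7=10
$t0=5
$t6=0
$t7=M[0]=20
$t5=3&20=0
$t6=0+4=4
$t0=5+1=6
cmp $t0, 11  (cmp 6,11)
bne L0: taken
$t7=M[4]=5
$t5=0&5=0
$t6=4+4=8
$t0=6+1=7
cmp $t0, 11  (cmp 7,11)
bne L0: taken
$t7=M[8]=9
$t5=0&9=0
$t6=8+4=12
$t0=7+1=8
cmp $t0, 11  (cmp 8,11)
bne L0: taken
$t7=M[12]=3
$t5=0&3=0
$t6=12+4=16
$t0=8+1=9
cmp $t0, 11  (cmp 9,11)
bne L0: taken
$t7=M[16]=23
$t5=0&23=0
$t6=16+4=20
$t0=9+1=10
cmp $t0, 11  (cmp 10,11)
bne L0: taken
$t7=M[20]=17
$t5=0&17=0
$t6=20+4=24
$t0=10+1=11
cmp $t0, 11  (cmp 11,11)
bne L0: not taken
$t7=17|0=17
sw $t5, (16) → M[16]=0
halt.
Total executed instructions: 43.

43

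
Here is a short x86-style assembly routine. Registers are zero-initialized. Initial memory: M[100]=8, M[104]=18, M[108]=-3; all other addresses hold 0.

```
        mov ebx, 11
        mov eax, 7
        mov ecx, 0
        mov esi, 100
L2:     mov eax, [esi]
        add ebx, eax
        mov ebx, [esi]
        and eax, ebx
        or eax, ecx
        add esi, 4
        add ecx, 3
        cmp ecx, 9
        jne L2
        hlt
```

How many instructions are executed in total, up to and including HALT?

32

after mov ebx, 11: ebx=11
after mov eax, 7: eax=7
after mov ecx, 0: ecx=0
after mov esi, 100: esi=100
after mov eax, [esi]: eax=M[100]=8
after add ebx, eax: ebx=11+8=19
after mov ebx, [esi]: ebx=M[100]=8
after and eax, ebx: eax=8&8=8
after or eax, ecx: eax=8|0=8
after add esi, 4: esi=100+4=104
after add ecx, 3: ecx=0+3=3
cmp ecx, 9  (cmp 3,9)
jne L2: taken
after mov eax, [esi]: eax=M[104]=18
after add ebx, eax: ebx=8+18=26
after mov ebx, [esi]: ebx=M[104]=18
after and eax, ebx: eax=18&18=18
after or eax, ecx: eax=18|3=19
after add esi, 4: esi=104+4=108
after add ecx, 3: ecx=3+3=6
cmp ecx, 9  (cmp 6,9)
jne L2: taken
after mov eax, [esi]: eax=M[108]=-3
after add ebx, eax: ebx=18+(-3)=15
after mov ebx, [esi]: ebx=M[108]=-3
after and eax, ebx: eax=(-3)&(-3)=-3
after or eax, ecx: eax=(-3)|6=-1
after add esi, 4: esi=108+4=112
after add ecx, 3: ecx=6+3=9
cmp ecx, 9  (cmp 9,9)
jne L2: not taken
halt.
Total executed instructions: 32.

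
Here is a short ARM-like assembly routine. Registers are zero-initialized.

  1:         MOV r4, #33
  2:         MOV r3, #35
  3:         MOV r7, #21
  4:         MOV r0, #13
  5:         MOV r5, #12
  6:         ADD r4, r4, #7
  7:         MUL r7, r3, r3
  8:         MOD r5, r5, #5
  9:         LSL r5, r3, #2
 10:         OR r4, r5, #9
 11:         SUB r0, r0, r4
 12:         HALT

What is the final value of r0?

MOV r4, #33 → r4=33
MOV r3, #35 → r3=35
MOV r7, #21 → r7=21
MOV r0, #13 → r0=13
MOV r5, #12 → r5=12
ADD r4, r4, #7 → r4=33+7=40
MUL r7, r3, r3 → r7=35*35=1225
MOD r5, r5, #5 → r5=12%5=2
LSL r5, r3, #2 → r5=35<<2=140
OR r4, r5, #9 → r4=140|9=141
SUB r0, r0, r4 → r0=13-141=-128
halt.

-128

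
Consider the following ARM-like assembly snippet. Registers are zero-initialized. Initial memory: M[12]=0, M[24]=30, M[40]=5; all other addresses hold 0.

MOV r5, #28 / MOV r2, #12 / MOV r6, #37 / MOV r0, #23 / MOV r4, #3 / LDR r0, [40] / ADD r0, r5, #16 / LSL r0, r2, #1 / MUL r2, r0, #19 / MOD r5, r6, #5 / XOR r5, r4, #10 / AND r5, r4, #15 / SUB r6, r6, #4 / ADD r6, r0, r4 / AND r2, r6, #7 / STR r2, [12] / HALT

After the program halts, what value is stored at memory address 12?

3

MOV r5, #28 → r5=28
MOV r2, #12 → r2=12
MOV r6, #37 → r6=37
MOV r0, #23 → r0=23
MOV r4, #3 → r4=3
LDR r0, [40] → r0=M[40]=5
ADD r0, r5, #16 → r0=28+16=44
LSL r0, r2, #1 → r0=12<<1=24
MUL r2, r0, #19 → r2=24*19=456
MOD r5, r6, #5 → r5=37%5=2
XOR r5, r4, #10 → r5=3^10=9
AND r5, r4, #15 → r5=3&15=3
SUB r6, r6, #4 → r6=37-4=33
ADD r6, r0, r4 → r6=24+3=27
AND r2, r6, #7 → r2=27&7=3
STR r2, [12] → M[12]=3
halt.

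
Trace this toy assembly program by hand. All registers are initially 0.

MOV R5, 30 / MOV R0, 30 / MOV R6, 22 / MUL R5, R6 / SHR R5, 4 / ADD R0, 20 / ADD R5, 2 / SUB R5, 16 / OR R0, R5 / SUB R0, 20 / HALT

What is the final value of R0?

39

MOV R5, 30 → R5=30
MOV R0, 30 → R0=30
MOV R6, 22 → R6=22
MUL R5, R6 → R5=30*22=660
SHR R5, 4 → R5=660>>4=41
ADD R0, 20 → R0=30+20=50
ADD R5, 2 → R5=41+2=43
SUB R5, 16 → R5=43-16=27
OR R0, R5 → R0=50|27=59
SUB R0, 20 → R0=59-20=39
halt.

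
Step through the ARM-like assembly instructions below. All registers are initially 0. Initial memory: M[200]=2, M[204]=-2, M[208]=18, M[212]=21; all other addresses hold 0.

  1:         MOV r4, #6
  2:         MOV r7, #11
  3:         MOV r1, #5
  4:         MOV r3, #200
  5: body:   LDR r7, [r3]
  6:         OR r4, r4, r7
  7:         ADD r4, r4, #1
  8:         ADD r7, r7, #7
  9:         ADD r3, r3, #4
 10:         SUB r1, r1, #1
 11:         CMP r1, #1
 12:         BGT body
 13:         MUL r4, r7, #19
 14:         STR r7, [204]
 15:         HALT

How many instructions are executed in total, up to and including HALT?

39

after MOV r4, #6: r4=6
after MOV r7, #11: r7=11
after MOV r1, #5: r1=5
after MOV r3, #200: r3=200
after LDR r7, [r3]: r7=M[200]=2
after OR r4, r4, r7: r4=6|2=6
after ADD r4, r4, #1: r4=6+1=7
after ADD r7, r7, #7: r7=2+7=9
after ADD r3, r3, #4: r3=200+4=204
after SUB r1, r1, #1: r1=5-1=4
CMP r1, #1  (cmp 4,1)
BGT body: taken
after LDR r7, [r3]: r7=M[204]=-2
after OR r4, r4, r7: r4=7|(-2)=-1
after ADD r4, r4, #1: r4=(-1)+1=0
after ADD r7, r7, #7: r7=(-2)+7=5
after ADD r3, r3, #4: r3=204+4=208
after SUB r1, r1, #1: r1=4-1=3
CMP r1, #1  (cmp 3,1)
BGT body: taken
after LDR r7, [r3]: r7=M[208]=18
after OR r4, r4, r7: r4=0|18=18
after ADD r4, r4, #1: r4=18+1=19
after ADD r7, r7, #7: r7=18+7=25
after ADD r3, r3, #4: r3=208+4=212
after SUB r1, r1, #1: r1=3-1=2
CMP r1, #1  (cmp 2,1)
BGT body: taken
after LDR r7, [r3]: r7=M[212]=21
after OR r4, r4, r7: r4=19|21=23
after ADD r4, r4, #1: r4=23+1=24
after ADD r7, r7, #7: r7=21+7=28
after ADD r3, r3, #4: r3=212+4=216
after SUB r1, r1, #1: r1=2-1=1
CMP r1, #1  (cmp 1,1)
BGT body: not taken
after MUL r4, r7, #19: r4=28*19=532
STR r7, [204] → M[204]=28
halt.
Total executed instructions: 39.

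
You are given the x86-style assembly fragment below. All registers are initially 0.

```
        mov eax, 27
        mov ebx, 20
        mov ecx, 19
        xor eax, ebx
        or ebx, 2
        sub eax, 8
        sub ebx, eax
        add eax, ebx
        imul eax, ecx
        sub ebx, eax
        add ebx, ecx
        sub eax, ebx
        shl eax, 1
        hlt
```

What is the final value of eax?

mov eax, 27 → eax=27
mov ebx, 20 → ebx=20
mov ecx, 19 → ecx=19
xor eax, ebx → eax=27^20=15
or ebx, 2 → ebx=20|2=22
sub eax, 8 → eax=15-8=7
sub ebx, eax → ebx=22-7=15
add eax, ebx → eax=7+15=22
imul eax, ecx → eax=22*19=418
sub ebx, eax → ebx=15-418=-403
add ebx, ecx → ebx=(-403)+19=-384
sub eax, ebx → eax=418-(-384)=802
shl eax, 1 → eax=802<<1=1604
halt.

1604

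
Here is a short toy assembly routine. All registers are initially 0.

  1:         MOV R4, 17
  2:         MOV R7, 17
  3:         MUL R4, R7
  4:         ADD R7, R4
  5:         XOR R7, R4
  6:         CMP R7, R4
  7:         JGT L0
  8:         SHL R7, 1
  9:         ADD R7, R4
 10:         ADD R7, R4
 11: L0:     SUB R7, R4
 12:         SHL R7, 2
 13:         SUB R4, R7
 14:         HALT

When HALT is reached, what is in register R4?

R4=17
R7=17
R4=17*17=289
R7=17+289=306
R7=306^289=19
CMP R7, R4  (cmp 19,289)
JGT L0: not taken
R7=19<<1=38
R7=38+289=327
R7=327+289=616
R7=616-289=327
R7=327<<2=1308
R4=289-1308=-1019
halt.

-1019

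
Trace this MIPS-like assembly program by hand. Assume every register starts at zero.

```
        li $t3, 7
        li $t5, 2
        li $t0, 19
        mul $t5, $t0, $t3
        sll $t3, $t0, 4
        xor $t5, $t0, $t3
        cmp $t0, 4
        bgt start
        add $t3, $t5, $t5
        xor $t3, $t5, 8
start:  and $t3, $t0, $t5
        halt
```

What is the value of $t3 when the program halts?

3

$t3=7
$t5=2
$t0=19
$t5=19*7=133
$t3=19<<4=304
$t5=19^304=291
cmp $t0, 4  (cmp 19,4)
bgt start: taken
$t3=19&291=3
halt.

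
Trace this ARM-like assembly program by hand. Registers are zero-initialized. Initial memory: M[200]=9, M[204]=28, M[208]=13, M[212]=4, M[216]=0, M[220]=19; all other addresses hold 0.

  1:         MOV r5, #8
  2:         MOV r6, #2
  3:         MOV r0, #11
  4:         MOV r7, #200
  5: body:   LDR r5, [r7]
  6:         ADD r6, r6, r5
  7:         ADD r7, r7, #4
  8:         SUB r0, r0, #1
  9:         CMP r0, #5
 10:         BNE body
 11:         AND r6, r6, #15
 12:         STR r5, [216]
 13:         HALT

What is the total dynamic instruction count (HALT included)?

r5=8
r6=2
r0=11
r7=200
r5=M[200]=9
r6=2+9=11
r7=200+4=204
r0=11-1=10
CMP r0, #5  (cmp 10,5)
BNE body: taken
r5=M[204]=28
r6=11+28=39
r7=204+4=208
r0=10-1=9
CMP r0, #5  (cmp 9,5)
BNE body: taken
r5=M[208]=13
r6=39+13=52
r7=208+4=212
r0=9-1=8
CMP r0, #5  (cmp 8,5)
BNE body: taken
r5=M[212]=4
r6=52+4=56
r7=212+4=216
r0=8-1=7
CMP r0, #5  (cmp 7,5)
BNE body: taken
r5=M[216]=0
r6=56+0=56
r7=216+4=220
r0=7-1=6
CMP r0, #5  (cmp 6,5)
BNE body: taken
r5=M[220]=19
r6=56+19=75
r7=220+4=224
r0=6-1=5
CMP r0, #5  (cmp 5,5)
BNE body: not taken
r6=75&15=11
STR r5, [216] → M[216]=19
halt.
Total executed instructions: 43.

43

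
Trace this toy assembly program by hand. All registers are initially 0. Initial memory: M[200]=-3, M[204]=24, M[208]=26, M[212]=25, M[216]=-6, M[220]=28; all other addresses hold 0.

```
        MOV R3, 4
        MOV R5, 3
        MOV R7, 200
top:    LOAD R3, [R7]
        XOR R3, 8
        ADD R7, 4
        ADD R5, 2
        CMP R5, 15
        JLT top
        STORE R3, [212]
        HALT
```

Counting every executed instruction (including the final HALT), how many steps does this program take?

after MOV R3, 4: R3=4
after MOV R5, 3: R5=3
after MOV R7, 200: R7=200
after LOAD R3, [R7]: R3=M[200]=-3
after XOR R3, 8: R3=(-3)^8=-11
after ADD R7, 4: R7=200+4=204
after ADD R5, 2: R5=3+2=5
CMP R5, 15  (cmp 5,15)
JLT top: taken
after LOAD R3, [R7]: R3=M[204]=24
after XOR R3, 8: R3=24^8=16
after ADD R7, 4: R7=204+4=208
after ADD R5, 2: R5=5+2=7
CMP R5, 15  (cmp 7,15)
JLT top: taken
after LOAD R3, [R7]: R3=M[208]=26
after XOR R3, 8: R3=26^8=18
after ADD R7, 4: R7=208+4=212
after ADD R5, 2: R5=7+2=9
CMP R5, 15  (cmp 9,15)
JLT top: taken
after LOAD R3, [R7]: R3=M[212]=25
after XOR R3, 8: R3=25^8=17
after ADD R7, 4: R7=212+4=216
after ADD R5, 2: R5=9+2=11
CMP R5, 15  (cmp 11,15)
JLT top: taken
after LOAD R3, [R7]: R3=M[216]=-6
after XOR R3, 8: R3=(-6)^8=-14
after ADD R7, 4: R7=216+4=220
after ADD R5, 2: R5=11+2=13
CMP R5, 15  (cmp 13,15)
JLT top: taken
after LOAD R3, [R7]: R3=M[220]=28
after XOR R3, 8: R3=28^8=20
after ADD R7, 4: R7=220+4=224
after ADD R5, 2: R5=13+2=15
CMP R5, 15  (cmp 15,15)
JLT top: not taken
STORE R3, [212] → M[212]=20
halt.
Total executed instructions: 41.

41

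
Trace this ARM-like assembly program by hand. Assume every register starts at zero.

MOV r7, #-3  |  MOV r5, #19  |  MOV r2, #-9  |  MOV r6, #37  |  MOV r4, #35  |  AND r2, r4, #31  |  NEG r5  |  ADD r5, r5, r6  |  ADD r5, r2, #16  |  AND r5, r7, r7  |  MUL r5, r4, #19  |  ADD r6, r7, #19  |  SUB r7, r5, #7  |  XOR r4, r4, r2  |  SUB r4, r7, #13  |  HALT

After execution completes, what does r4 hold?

645

MOV r7, #-3 → r7=-3
MOV r5, #19 → r5=19
MOV r2, #-9 → r2=-9
MOV r6, #37 → r6=37
MOV r4, #35 → r4=35
AND r2, r4, #31 → r2=35&31=3
NEG r5 → r5=-(19)=-19
ADD r5, r5, r6 → r5=(-19)+37=18
ADD r5, r2, #16 → r5=3+16=19
AND r5, r7, r7 → r5=(-3)&(-3)=-3
MUL r5, r4, #19 → r5=35*19=665
ADD r6, r7, #19 → r6=(-3)+19=16
SUB r7, r5, #7 → r7=665-7=658
XOR r4, r4, r2 → r4=35^3=32
SUB r4, r7, #13 → r4=658-13=645
halt.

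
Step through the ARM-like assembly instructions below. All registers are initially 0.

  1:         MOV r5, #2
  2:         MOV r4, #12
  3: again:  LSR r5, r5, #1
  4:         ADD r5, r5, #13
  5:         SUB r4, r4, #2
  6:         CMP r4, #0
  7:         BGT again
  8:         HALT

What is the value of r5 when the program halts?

after MOV r5, #2: r5=2
after MOV r4, #12: r4=12
after LSR r5, r5, #1: r5=2>>1=1
after ADD r5, r5, #13: r5=1+13=14
after SUB r4, r4, #2: r4=12-2=10
CMP r4, #0  (cmp 10,0)
BGT again: taken
after LSR r5, r5, #1: r5=14>>1=7
after ADD r5, r5, #13: r5=7+13=20
after SUB r4, r4, #2: r4=10-2=8
CMP r4, #0  (cmp 8,0)
BGT again: taken
after LSR r5, r5, #1: r5=20>>1=10
after ADD r5, r5, #13: r5=10+13=23
after SUB r4, r4, #2: r4=8-2=6
CMP r4, #0  (cmp 6,0)
BGT again: taken
after LSR r5, r5, #1: r5=23>>1=11
after ADD r5, r5, #13: r5=11+13=24
after SUB r4, r4, #2: r4=6-2=4
CMP r4, #0  (cmp 4,0)
BGT again: taken
after LSR r5, r5, #1: r5=24>>1=12
after ADD r5, r5, #13: r5=12+13=25
after SUB r4, r4, #2: r4=4-2=2
CMP r4, #0  (cmp 2,0)
BGT again: taken
after LSR r5, r5, #1: r5=25>>1=12
after ADD r5, r5, #13: r5=12+13=25
after SUB r4, r4, #2: r4=2-2=0
CMP r4, #0  (cmp 0,0)
BGT again: not taken
halt.

25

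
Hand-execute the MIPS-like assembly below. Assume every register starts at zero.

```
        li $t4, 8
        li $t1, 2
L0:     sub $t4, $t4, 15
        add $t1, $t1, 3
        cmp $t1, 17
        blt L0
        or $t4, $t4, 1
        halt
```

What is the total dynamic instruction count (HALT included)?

24

after li $t4, 8: $t4=8
after li $t1, 2: $t1=2
after sub $t4, $t4, 15: $t4=8-15=-7
after add $t1, $t1, 3: $t1=2+3=5
cmp $t1, 17  (cmp 5,17)
blt L0: taken
after sub $t4, $t4, 15: $t4=(-7)-15=-22
after add $t1, $t1, 3: $t1=5+3=8
cmp $t1, 17  (cmp 8,17)
blt L0: taken
after sub $t4, $t4, 15: $t4=(-22)-15=-37
after add $t1, $t1, 3: $t1=8+3=11
cmp $t1, 17  (cmp 11,17)
blt L0: taken
after sub $t4, $t4, 15: $t4=(-37)-15=-52
after add $t1, $t1, 3: $t1=11+3=14
cmp $t1, 17  (cmp 14,17)
blt L0: taken
after sub $t4, $t4, 15: $t4=(-52)-15=-67
after add $t1, $t1, 3: $t1=14+3=17
cmp $t1, 17  (cmp 17,17)
blt L0: not taken
after or $t4, $t4, 1: $t4=(-67)|1=-67
halt.
Total executed instructions: 24.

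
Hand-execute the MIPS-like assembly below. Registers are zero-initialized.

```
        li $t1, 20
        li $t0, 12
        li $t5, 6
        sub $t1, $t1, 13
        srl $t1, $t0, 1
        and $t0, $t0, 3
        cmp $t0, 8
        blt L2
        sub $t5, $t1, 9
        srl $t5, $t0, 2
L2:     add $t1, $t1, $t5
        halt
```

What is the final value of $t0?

0

li $t1, 20 → $t1=20
li $t0, 12 → $t0=12
li $t5, 6 → $t5=6
sub $t1, $t1, 13 → $t1=20-13=7
srl $t1, $t0, 1 → $t1=12>>1=6
and $t0, $t0, 3 → $t0=12&3=0
cmp $t0, 8  (cmp 0,8)
blt L2: taken
add $t1, $t1, $t5 → $t1=6+6=12
halt.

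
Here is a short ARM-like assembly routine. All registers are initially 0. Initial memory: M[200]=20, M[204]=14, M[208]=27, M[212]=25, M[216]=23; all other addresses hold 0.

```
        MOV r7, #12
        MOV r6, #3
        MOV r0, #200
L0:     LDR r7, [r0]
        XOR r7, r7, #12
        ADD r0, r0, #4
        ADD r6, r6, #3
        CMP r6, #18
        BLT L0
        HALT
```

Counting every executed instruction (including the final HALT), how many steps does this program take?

34

r7=12
r6=3
r0=200
r7=M[200]=20
r7=20^12=24
r0=200+4=204
r6=3+3=6
CMP r6, #18  (cmp 6,18)
BLT L0: taken
r7=M[204]=14
r7=14^12=2
r0=204+4=208
r6=6+3=9
CMP r6, #18  (cmp 9,18)
BLT L0: taken
r7=M[208]=27
r7=27^12=23
r0=208+4=212
r6=9+3=12
CMP r6, #18  (cmp 12,18)
BLT L0: taken
r7=M[212]=25
r7=25^12=21
r0=212+4=216
r6=12+3=15
CMP r6, #18  (cmp 15,18)
BLT L0: taken
r7=M[216]=23
r7=23^12=27
r0=216+4=220
r6=15+3=18
CMP r6, #18  (cmp 18,18)
BLT L0: not taken
halt.
Total executed instructions: 34.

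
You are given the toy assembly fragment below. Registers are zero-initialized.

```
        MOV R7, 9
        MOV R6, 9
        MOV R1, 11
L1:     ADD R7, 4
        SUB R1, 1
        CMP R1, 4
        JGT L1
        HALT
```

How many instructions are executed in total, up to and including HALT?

after MOV R7, 9: R7=9
after MOV R6, 9: R6=9
after MOV R1, 11: R1=11
after ADD R7, 4: R7=9+4=13
after SUB R1, 1: R1=11-1=10
CMP R1, 4  (cmp 10,4)
JGT L1: taken
after ADD R7, 4: R7=13+4=17
after SUB R1, 1: R1=10-1=9
CMP R1, 4  (cmp 9,4)
JGT L1: taken
after ADD R7, 4: R7=17+4=21
after SUB R1, 1: R1=9-1=8
CMP R1, 4  (cmp 8,4)
JGT L1: taken
after ADD R7, 4: R7=21+4=25
after SUB R1, 1: R1=8-1=7
CMP R1, 4  (cmp 7,4)
JGT L1: taken
after ADD R7, 4: R7=25+4=29
after SUB R1, 1: R1=7-1=6
CMP R1, 4  (cmp 6,4)
JGT L1: taken
after ADD R7, 4: R7=29+4=33
after SUB R1, 1: R1=6-1=5
CMP R1, 4  (cmp 5,4)
JGT L1: taken
after ADD R7, 4: R7=33+4=37
after SUB R1, 1: R1=5-1=4
CMP R1, 4  (cmp 4,4)
JGT L1: not taken
halt.
Total executed instructions: 32.

32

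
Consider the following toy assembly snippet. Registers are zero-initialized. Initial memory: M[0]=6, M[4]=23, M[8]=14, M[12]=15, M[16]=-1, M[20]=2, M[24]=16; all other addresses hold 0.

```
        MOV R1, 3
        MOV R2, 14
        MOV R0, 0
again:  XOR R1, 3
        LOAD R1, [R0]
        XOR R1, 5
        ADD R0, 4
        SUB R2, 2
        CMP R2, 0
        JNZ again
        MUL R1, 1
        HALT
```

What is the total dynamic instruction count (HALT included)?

after MOV R1, 3: R1=3
after MOV R2, 14: R2=14
after MOV R0, 0: R0=0
after XOR R1, 3: R1=3^3=0
after LOAD R1, [R0]: R1=M[0]=6
after XOR R1, 5: R1=6^5=3
after ADD R0, 4: R0=0+4=4
after SUB R2, 2: R2=14-2=12
CMP R2, 0  (cmp 12,0)
JNZ again: taken
after XOR R1, 3: R1=3^3=0
after LOAD R1, [R0]: R1=M[4]=23
after XOR R1, 5: R1=23^5=18
after ADD R0, 4: R0=4+4=8
after SUB R2, 2: R2=12-2=10
CMP R2, 0  (cmp 10,0)
JNZ again: taken
after XOR R1, 3: R1=18^3=17
after LOAD R1, [R0]: R1=M[8]=14
after XOR R1, 5: R1=14^5=11
after ADD R0, 4: R0=8+4=12
after SUB R2, 2: R2=10-2=8
CMP R2, 0  (cmp 8,0)
JNZ again: taken
after XOR R1, 3: R1=11^3=8
after LOAD R1, [R0]: R1=M[12]=15
after XOR R1, 5: R1=15^5=10
after ADD R0, 4: R0=12+4=16
after SUB R2, 2: R2=8-2=6
CMP R2, 0  (cmp 6,0)
JNZ again: taken
after XOR R1, 3: R1=10^3=9
after LOAD R1, [R0]: R1=M[16]=-1
after XOR R1, 5: R1=(-1)^5=-6
after ADD R0, 4: R0=16+4=20
after SUB R2, 2: R2=6-2=4
CMP R2, 0  (cmp 4,0)
JNZ again: taken
after XOR R1, 3: R1=(-6)^3=-7
after LOAD R1, [R0]: R1=M[20]=2
after XOR R1, 5: R1=2^5=7
after ADD R0, 4: R0=20+4=24
after SUB R2, 2: R2=4-2=2
CMP R2, 0  (cmp 2,0)
JNZ again: taken
after XOR R1, 3: R1=7^3=4
after LOAD R1, [R0]: R1=M[24]=16
after XOR R1, 5: R1=16^5=21
after ADD R0, 4: R0=24+4=28
after SUB R2, 2: R2=2-2=0
CMP R2, 0  (cmp 0,0)
JNZ again: not taken
after MUL R1, 1: R1=21*1=21
halt.
Total executed instructions: 54.

54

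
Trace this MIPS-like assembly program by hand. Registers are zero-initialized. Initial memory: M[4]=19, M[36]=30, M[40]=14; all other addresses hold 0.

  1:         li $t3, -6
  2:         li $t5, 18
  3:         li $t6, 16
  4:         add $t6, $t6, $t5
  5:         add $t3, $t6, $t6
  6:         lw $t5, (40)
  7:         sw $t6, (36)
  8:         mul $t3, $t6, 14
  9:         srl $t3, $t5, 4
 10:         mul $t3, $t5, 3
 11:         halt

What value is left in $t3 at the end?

42

$t3=-6
$t5=18
$t6=16
$t6=16+18=34
$t3=34+34=68
$t5=M[40]=14
sw $t6, (36) → M[36]=34
$t3=34*14=476
$t3=14>>4=0
$t3=14*3=42
halt.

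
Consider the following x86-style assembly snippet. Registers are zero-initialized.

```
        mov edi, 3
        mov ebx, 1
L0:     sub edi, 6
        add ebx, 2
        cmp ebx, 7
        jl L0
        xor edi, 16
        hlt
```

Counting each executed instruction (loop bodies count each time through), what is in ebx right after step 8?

5

edi=3
ebx=1
edi=3-6=-3
ebx=1+2=3
cmp ebx, 7  (cmp 3,7)
jl L0: taken
edi=(-3)-6=-9
ebx=3+2=5
After step 8: ebx = 5.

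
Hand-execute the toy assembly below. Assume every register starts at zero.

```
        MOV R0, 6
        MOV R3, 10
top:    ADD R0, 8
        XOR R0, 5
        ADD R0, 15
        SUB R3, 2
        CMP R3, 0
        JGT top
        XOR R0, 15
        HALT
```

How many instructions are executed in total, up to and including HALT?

after MOV R0, 6: R0=6
after MOV R3, 10: R3=10
after ADD R0, 8: R0=6+8=14
after XOR R0, 5: R0=14^5=11
after ADD R0, 15: R0=11+15=26
after SUB R3, 2: R3=10-2=8
CMP R3, 0  (cmp 8,0)
JGT top: taken
after ADD R0, 8: R0=26+8=34
after XOR R0, 5: R0=34^5=39
after ADD R0, 15: R0=39+15=54
after SUB R3, 2: R3=8-2=6
CMP R3, 0  (cmp 6,0)
JGT top: taken
after ADD R0, 8: R0=54+8=62
after XOR R0, 5: R0=62^5=59
after ADD R0, 15: R0=59+15=74
after SUB R3, 2: R3=6-2=4
CMP R3, 0  (cmp 4,0)
JGT top: taken
after ADD R0, 8: R0=74+8=82
after XOR R0, 5: R0=82^5=87
after ADD R0, 15: R0=87+15=102
after SUB R3, 2: R3=4-2=2
CMP R3, 0  (cmp 2,0)
JGT top: taken
after ADD R0, 8: R0=102+8=110
after XOR R0, 5: R0=110^5=107
after ADD R0, 15: R0=107+15=122
after SUB R3, 2: R3=2-2=0
CMP R3, 0  (cmp 0,0)
JGT top: not taken
after XOR R0, 15: R0=122^15=117
halt.
Total executed instructions: 34.

34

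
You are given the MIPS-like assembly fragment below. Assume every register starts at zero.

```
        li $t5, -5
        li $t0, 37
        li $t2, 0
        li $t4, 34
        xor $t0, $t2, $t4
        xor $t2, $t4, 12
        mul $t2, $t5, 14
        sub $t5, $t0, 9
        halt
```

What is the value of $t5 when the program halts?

li $t5, -5 → $t5=-5
li $t0, 37 → $t0=37
li $t2, 0 → $t2=0
li $t4, 34 → $t4=34
xor $t0, $t2, $t4 → $t0=0^34=34
xor $t2, $t4, 12 → $t2=34^12=46
mul $t2, $t5, 14 → $t2=(-5)*14=-70
sub $t5, $t0, 9 → $t5=34-9=25
halt.

25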